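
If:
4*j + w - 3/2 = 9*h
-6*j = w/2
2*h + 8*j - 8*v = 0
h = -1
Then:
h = -1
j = 15/16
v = 11/16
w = -45/4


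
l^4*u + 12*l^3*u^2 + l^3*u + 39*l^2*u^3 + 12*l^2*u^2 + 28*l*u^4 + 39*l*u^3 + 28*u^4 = (l + u)*(l + 4*u)*(l + 7*u)*(l*u + u)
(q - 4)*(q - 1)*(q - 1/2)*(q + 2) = q^4 - 7*q^3/2 - 9*q^2/2 + 11*q - 4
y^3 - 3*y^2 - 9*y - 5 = (y - 5)*(y + 1)^2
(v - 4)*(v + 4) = v^2 - 16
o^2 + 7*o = o*(o + 7)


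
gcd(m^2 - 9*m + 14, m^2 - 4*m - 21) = m - 7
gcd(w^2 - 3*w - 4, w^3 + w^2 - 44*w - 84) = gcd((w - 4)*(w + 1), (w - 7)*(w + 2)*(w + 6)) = 1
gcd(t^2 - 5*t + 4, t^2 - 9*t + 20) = t - 4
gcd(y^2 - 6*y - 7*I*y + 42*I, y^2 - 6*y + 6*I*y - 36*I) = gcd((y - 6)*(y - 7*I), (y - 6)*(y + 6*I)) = y - 6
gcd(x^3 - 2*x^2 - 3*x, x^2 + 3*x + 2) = x + 1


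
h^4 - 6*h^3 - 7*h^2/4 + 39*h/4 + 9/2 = (h - 6)*(h - 3/2)*(h + 1/2)*(h + 1)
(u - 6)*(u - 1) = u^2 - 7*u + 6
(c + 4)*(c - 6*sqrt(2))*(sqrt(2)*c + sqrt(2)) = sqrt(2)*c^3 - 12*c^2 + 5*sqrt(2)*c^2 - 60*c + 4*sqrt(2)*c - 48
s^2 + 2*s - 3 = (s - 1)*(s + 3)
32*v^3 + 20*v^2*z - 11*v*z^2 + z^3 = (-8*v + z)*(-4*v + z)*(v + z)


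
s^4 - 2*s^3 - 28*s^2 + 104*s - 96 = (s - 4)*(s - 2)^2*(s + 6)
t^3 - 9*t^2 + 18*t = t*(t - 6)*(t - 3)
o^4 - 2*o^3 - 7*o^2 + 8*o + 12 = (o - 3)*(o - 2)*(o + 1)*(o + 2)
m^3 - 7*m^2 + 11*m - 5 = (m - 5)*(m - 1)^2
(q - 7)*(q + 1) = q^2 - 6*q - 7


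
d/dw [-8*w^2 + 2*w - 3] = 2 - 16*w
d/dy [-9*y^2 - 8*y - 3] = -18*y - 8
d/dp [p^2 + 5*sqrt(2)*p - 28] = 2*p + 5*sqrt(2)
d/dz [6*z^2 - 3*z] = 12*z - 3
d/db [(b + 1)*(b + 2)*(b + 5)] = 3*b^2 + 16*b + 17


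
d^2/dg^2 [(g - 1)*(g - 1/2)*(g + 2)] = 6*g + 1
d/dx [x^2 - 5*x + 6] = 2*x - 5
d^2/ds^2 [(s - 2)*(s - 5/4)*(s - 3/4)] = 6*s - 8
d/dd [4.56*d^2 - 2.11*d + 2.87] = 9.12*d - 2.11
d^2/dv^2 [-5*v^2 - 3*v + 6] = -10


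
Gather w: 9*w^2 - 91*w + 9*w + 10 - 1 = 9*w^2 - 82*w + 9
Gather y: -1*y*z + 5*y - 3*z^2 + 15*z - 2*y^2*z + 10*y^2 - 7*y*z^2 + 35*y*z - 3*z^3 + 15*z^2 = y^2*(10 - 2*z) + y*(-7*z^2 + 34*z + 5) - 3*z^3 + 12*z^2 + 15*z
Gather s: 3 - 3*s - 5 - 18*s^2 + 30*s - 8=-18*s^2 + 27*s - 10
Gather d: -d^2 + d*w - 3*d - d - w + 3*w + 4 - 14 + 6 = -d^2 + d*(w - 4) + 2*w - 4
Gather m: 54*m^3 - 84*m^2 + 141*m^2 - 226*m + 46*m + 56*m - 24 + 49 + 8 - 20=54*m^3 + 57*m^2 - 124*m + 13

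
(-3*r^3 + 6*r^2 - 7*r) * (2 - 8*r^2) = 24*r^5 - 48*r^4 + 50*r^3 + 12*r^2 - 14*r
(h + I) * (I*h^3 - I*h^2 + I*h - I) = I*h^4 - h^3 - I*h^3 + h^2 + I*h^2 - h - I*h + 1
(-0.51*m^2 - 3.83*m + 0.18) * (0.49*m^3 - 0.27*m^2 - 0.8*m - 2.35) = -0.2499*m^5 - 1.739*m^4 + 1.5303*m^3 + 4.2139*m^2 + 8.8565*m - 0.423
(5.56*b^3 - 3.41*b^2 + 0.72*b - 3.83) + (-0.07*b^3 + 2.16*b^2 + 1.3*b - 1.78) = 5.49*b^3 - 1.25*b^2 + 2.02*b - 5.61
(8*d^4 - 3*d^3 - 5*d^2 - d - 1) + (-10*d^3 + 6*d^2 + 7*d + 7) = 8*d^4 - 13*d^3 + d^2 + 6*d + 6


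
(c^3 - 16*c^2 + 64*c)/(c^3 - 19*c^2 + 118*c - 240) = c*(c - 8)/(c^2 - 11*c + 30)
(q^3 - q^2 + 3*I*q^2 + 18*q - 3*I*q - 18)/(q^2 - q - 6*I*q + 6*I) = (q^2 + 3*I*q + 18)/(q - 6*I)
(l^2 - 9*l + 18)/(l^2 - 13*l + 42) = (l - 3)/(l - 7)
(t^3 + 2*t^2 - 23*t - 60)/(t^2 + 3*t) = t - 1 - 20/t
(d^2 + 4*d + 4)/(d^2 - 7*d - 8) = (d^2 + 4*d + 4)/(d^2 - 7*d - 8)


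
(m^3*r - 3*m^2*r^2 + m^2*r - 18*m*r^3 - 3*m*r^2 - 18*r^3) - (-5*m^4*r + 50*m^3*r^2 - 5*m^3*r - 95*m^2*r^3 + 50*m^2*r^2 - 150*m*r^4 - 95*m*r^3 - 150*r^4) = 5*m^4*r - 50*m^3*r^2 + 6*m^3*r + 95*m^2*r^3 - 53*m^2*r^2 + m^2*r + 150*m*r^4 + 77*m*r^3 - 3*m*r^2 + 150*r^4 - 18*r^3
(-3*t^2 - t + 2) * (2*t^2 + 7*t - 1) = -6*t^4 - 23*t^3 + 15*t - 2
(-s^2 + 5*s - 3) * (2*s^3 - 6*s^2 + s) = -2*s^5 + 16*s^4 - 37*s^3 + 23*s^2 - 3*s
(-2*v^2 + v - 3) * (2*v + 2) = -4*v^3 - 2*v^2 - 4*v - 6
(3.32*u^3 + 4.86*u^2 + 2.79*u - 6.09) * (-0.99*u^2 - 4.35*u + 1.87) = -3.2868*u^5 - 19.2534*u^4 - 17.6947*u^3 + 2.9808*u^2 + 31.7088*u - 11.3883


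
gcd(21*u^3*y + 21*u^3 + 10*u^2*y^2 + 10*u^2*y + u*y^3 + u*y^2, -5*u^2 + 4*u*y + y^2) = 1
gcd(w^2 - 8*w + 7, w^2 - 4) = 1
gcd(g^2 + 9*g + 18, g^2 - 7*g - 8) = 1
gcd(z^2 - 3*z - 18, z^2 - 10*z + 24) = z - 6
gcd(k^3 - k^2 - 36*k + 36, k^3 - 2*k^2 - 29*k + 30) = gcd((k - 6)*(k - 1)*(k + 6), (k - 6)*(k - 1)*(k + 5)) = k^2 - 7*k + 6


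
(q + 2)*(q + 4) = q^2 + 6*q + 8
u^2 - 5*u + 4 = (u - 4)*(u - 1)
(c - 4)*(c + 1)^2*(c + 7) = c^4 + 5*c^3 - 21*c^2 - 53*c - 28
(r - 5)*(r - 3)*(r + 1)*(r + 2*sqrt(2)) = r^4 - 7*r^3 + 2*sqrt(2)*r^3 - 14*sqrt(2)*r^2 + 7*r^2 + 15*r + 14*sqrt(2)*r + 30*sqrt(2)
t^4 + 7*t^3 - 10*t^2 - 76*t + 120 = (t - 2)^2*(t + 5)*(t + 6)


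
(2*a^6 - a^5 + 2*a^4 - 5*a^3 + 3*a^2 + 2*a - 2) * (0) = 0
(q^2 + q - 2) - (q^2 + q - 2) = 0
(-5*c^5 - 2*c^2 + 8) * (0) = 0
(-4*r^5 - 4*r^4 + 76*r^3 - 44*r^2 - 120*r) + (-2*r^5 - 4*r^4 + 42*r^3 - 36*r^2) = -6*r^5 - 8*r^4 + 118*r^3 - 80*r^2 - 120*r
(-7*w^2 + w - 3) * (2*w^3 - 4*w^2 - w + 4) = -14*w^5 + 30*w^4 - 3*w^3 - 17*w^2 + 7*w - 12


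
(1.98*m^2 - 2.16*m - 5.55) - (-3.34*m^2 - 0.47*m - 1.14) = 5.32*m^2 - 1.69*m - 4.41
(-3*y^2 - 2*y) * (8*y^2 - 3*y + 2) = -24*y^4 - 7*y^3 - 4*y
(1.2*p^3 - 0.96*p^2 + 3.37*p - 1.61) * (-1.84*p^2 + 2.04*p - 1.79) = -2.208*p^5 + 4.2144*p^4 - 10.3072*p^3 + 11.5556*p^2 - 9.3167*p + 2.8819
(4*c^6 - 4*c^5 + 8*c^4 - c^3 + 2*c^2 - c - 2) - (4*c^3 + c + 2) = 4*c^6 - 4*c^5 + 8*c^4 - 5*c^3 + 2*c^2 - 2*c - 4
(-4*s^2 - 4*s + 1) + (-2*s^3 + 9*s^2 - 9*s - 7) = -2*s^3 + 5*s^2 - 13*s - 6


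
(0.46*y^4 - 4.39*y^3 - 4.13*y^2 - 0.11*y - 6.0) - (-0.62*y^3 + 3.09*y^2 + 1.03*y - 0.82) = 0.46*y^4 - 3.77*y^3 - 7.22*y^2 - 1.14*y - 5.18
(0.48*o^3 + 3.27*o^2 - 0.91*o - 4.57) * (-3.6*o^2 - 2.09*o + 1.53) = -1.728*o^5 - 12.7752*o^4 - 2.8239*o^3 + 23.357*o^2 + 8.159*o - 6.9921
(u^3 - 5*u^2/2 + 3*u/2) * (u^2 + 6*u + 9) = u^5 + 7*u^4/2 - 9*u^3/2 - 27*u^2/2 + 27*u/2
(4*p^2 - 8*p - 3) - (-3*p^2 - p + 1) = 7*p^2 - 7*p - 4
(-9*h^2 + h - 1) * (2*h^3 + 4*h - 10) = -18*h^5 + 2*h^4 - 38*h^3 + 94*h^2 - 14*h + 10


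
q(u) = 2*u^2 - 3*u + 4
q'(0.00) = -3.00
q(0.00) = 4.00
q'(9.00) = 33.00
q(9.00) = 139.00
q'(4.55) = 15.20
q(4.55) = 31.76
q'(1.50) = 3.00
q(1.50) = 4.00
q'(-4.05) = -19.20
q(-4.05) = 48.96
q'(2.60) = 7.40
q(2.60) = 9.72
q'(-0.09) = -3.36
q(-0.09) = 4.29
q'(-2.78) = -14.12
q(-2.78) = 27.80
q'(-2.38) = -12.52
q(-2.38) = 22.47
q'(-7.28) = -32.12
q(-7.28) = 131.84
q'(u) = 4*u - 3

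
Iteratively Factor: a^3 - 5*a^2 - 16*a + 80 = (a - 5)*(a^2 - 16) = (a - 5)*(a - 4)*(a + 4)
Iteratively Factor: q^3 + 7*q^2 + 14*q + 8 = (q + 4)*(q^2 + 3*q + 2) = (q + 1)*(q + 4)*(q + 2)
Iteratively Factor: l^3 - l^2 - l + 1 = (l - 1)*(l^2 - 1) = (l - 1)*(l + 1)*(l - 1)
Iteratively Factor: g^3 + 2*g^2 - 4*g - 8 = (g + 2)*(g^2 - 4) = (g - 2)*(g + 2)*(g + 2)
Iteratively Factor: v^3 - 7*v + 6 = (v + 3)*(v^2 - 3*v + 2) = (v - 1)*(v + 3)*(v - 2)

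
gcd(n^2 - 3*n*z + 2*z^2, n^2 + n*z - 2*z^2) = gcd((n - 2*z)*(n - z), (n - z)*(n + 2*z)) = -n + z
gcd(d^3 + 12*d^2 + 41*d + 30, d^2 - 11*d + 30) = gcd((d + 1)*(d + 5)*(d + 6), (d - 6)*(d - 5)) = 1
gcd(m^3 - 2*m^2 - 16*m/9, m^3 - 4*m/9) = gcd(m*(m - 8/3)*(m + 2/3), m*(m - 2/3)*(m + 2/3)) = m^2 + 2*m/3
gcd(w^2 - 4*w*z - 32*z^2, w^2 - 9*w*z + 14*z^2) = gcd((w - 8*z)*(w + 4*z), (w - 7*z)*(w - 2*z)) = 1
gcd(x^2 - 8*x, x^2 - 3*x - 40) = x - 8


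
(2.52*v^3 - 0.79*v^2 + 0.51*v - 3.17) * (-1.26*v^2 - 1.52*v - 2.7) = -3.1752*v^5 - 2.835*v^4 - 6.2458*v^3 + 5.352*v^2 + 3.4414*v + 8.559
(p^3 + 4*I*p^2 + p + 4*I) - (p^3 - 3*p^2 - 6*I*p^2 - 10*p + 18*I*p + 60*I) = 3*p^2 + 10*I*p^2 + 11*p - 18*I*p - 56*I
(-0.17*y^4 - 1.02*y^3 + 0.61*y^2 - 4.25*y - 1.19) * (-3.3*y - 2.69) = 0.561*y^5 + 3.8233*y^4 + 0.7308*y^3 + 12.3841*y^2 + 15.3595*y + 3.2011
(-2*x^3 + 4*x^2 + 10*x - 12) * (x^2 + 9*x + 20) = -2*x^5 - 14*x^4 + 6*x^3 + 158*x^2 + 92*x - 240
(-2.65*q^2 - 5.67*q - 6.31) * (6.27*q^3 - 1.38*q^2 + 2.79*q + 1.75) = -16.6155*q^5 - 31.8939*q^4 - 39.1326*q^3 - 11.749*q^2 - 27.5274*q - 11.0425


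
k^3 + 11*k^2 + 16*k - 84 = (k - 2)*(k + 6)*(k + 7)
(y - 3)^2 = y^2 - 6*y + 9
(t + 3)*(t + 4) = t^2 + 7*t + 12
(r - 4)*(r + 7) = r^2 + 3*r - 28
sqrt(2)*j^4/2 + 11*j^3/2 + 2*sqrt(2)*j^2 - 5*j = j*(j - sqrt(2)/2)*(j + 5*sqrt(2))*(sqrt(2)*j/2 + 1)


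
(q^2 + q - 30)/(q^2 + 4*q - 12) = (q - 5)/(q - 2)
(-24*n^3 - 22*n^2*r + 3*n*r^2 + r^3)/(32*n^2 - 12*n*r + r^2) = (6*n^2 + 7*n*r + r^2)/(-8*n + r)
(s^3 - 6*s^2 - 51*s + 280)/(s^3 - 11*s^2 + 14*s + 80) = (s + 7)/(s + 2)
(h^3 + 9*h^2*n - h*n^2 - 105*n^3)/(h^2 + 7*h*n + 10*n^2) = (h^2 + 4*h*n - 21*n^2)/(h + 2*n)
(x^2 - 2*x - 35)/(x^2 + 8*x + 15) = (x - 7)/(x + 3)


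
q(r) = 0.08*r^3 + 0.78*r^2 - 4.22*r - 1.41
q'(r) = 0.24*r^2 + 1.56*r - 4.22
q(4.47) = 2.46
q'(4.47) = 7.55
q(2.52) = -5.81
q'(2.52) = 1.24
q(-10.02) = 38.71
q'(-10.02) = 4.24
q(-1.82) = 8.37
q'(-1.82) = -6.26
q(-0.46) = 0.69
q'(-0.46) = -4.89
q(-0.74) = 2.11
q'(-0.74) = -5.24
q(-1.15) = 4.35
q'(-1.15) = -5.70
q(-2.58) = 13.30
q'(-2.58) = -6.65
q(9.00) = 82.11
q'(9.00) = 29.26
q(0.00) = -1.41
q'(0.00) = -4.22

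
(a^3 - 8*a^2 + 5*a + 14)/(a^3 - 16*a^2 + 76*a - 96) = (a^2 - 6*a - 7)/(a^2 - 14*a + 48)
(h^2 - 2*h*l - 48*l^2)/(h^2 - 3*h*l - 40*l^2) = (h + 6*l)/(h + 5*l)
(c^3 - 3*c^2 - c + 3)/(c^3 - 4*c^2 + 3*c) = (c + 1)/c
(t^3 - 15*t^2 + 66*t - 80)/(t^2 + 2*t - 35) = (t^2 - 10*t + 16)/(t + 7)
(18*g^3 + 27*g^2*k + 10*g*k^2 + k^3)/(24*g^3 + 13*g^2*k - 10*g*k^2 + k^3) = (18*g^2 + 9*g*k + k^2)/(24*g^2 - 11*g*k + k^2)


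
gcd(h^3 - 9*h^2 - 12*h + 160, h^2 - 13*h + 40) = h^2 - 13*h + 40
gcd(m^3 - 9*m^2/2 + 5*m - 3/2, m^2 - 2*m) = 1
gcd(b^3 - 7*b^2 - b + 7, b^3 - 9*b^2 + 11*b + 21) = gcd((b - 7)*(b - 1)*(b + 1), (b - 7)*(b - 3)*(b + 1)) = b^2 - 6*b - 7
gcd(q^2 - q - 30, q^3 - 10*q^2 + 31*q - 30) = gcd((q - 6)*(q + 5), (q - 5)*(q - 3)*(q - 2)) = 1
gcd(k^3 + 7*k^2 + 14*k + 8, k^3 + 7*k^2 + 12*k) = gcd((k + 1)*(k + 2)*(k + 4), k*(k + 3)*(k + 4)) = k + 4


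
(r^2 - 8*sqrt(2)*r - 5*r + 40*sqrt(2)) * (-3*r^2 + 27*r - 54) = -3*r^4 + 24*sqrt(2)*r^3 + 42*r^3 - 336*sqrt(2)*r^2 - 189*r^2 + 270*r + 1512*sqrt(2)*r - 2160*sqrt(2)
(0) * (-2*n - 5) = 0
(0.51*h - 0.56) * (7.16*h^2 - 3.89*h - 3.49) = 3.6516*h^3 - 5.9935*h^2 + 0.3985*h + 1.9544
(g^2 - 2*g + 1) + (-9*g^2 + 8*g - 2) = -8*g^2 + 6*g - 1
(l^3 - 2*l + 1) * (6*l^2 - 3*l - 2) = 6*l^5 - 3*l^4 - 14*l^3 + 12*l^2 + l - 2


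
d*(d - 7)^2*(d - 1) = d^4 - 15*d^3 + 63*d^2 - 49*d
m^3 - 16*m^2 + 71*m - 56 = (m - 8)*(m - 7)*(m - 1)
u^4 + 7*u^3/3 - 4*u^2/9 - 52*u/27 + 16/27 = (u - 2/3)*(u - 1/3)*(u + 4/3)*(u + 2)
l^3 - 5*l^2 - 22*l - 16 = (l - 8)*(l + 1)*(l + 2)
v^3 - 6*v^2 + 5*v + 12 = (v - 4)*(v - 3)*(v + 1)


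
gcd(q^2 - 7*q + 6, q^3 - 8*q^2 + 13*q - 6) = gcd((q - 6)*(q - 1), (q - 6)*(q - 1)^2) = q^2 - 7*q + 6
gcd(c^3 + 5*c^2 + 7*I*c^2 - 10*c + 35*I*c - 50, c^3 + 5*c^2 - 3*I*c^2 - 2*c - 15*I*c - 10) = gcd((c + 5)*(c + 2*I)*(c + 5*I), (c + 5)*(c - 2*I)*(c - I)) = c + 5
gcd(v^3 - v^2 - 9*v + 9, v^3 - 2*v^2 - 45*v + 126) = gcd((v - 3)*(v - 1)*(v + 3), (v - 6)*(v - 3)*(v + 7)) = v - 3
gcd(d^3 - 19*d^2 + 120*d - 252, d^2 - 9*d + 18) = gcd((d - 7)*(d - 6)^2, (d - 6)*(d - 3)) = d - 6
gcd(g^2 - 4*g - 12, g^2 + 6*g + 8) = g + 2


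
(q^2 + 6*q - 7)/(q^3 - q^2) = (q + 7)/q^2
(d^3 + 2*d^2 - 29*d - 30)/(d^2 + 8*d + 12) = (d^2 - 4*d - 5)/(d + 2)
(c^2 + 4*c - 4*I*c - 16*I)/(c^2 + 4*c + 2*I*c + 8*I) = (c - 4*I)/(c + 2*I)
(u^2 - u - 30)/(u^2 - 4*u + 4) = (u^2 - u - 30)/(u^2 - 4*u + 4)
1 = 1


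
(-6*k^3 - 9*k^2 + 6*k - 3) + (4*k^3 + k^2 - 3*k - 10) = -2*k^3 - 8*k^2 + 3*k - 13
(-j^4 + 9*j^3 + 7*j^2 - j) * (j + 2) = -j^5 + 7*j^4 + 25*j^3 + 13*j^2 - 2*j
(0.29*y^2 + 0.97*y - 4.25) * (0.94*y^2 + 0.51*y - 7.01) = 0.2726*y^4 + 1.0597*y^3 - 5.5332*y^2 - 8.9672*y + 29.7925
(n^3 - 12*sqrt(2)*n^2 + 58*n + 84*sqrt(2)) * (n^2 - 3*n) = n^5 - 12*sqrt(2)*n^4 - 3*n^4 + 36*sqrt(2)*n^3 + 58*n^3 - 174*n^2 + 84*sqrt(2)*n^2 - 252*sqrt(2)*n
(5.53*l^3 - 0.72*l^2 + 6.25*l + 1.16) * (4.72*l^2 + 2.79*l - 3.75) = 26.1016*l^5 + 12.0303*l^4 + 6.7537*l^3 + 25.6127*l^2 - 20.2011*l - 4.35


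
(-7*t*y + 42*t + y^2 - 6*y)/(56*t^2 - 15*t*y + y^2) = (y - 6)/(-8*t + y)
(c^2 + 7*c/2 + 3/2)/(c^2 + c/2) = (c + 3)/c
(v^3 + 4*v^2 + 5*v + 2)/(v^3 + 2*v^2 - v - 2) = (v + 1)/(v - 1)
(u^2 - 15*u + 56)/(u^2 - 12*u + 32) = (u - 7)/(u - 4)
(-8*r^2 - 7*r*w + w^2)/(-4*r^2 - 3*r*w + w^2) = (8*r - w)/(4*r - w)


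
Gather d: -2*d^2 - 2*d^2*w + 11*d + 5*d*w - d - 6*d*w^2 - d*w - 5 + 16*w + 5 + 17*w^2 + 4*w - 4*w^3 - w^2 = d^2*(-2*w - 2) + d*(-6*w^2 + 4*w + 10) - 4*w^3 + 16*w^2 + 20*w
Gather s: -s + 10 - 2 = 8 - s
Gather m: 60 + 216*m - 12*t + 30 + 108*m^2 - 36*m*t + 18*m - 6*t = 108*m^2 + m*(234 - 36*t) - 18*t + 90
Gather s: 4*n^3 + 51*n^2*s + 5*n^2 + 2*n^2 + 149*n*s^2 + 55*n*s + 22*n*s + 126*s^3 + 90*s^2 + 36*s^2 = 4*n^3 + 7*n^2 + 126*s^3 + s^2*(149*n + 126) + s*(51*n^2 + 77*n)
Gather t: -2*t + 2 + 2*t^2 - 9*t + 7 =2*t^2 - 11*t + 9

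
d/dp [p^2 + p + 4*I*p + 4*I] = 2*p + 1 + 4*I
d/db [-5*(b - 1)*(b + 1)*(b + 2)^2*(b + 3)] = -25*b^4 - 140*b^3 - 225*b^2 - 50*b + 80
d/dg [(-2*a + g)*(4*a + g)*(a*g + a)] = a*(-8*a^2 + 4*a*g + 2*a + 3*g^2 + 2*g)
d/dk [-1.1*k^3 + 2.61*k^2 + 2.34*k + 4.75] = -3.3*k^2 + 5.22*k + 2.34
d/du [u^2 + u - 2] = 2*u + 1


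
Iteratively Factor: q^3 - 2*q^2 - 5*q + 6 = (q - 1)*(q^2 - q - 6) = (q - 1)*(q + 2)*(q - 3)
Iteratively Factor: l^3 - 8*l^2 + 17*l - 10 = (l - 2)*(l^2 - 6*l + 5) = (l - 2)*(l - 1)*(l - 5)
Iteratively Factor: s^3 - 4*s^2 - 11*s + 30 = (s - 5)*(s^2 + s - 6) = (s - 5)*(s + 3)*(s - 2)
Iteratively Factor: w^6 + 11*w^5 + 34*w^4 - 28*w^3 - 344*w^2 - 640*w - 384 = (w + 2)*(w^5 + 9*w^4 + 16*w^3 - 60*w^2 - 224*w - 192) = (w + 2)^2*(w^4 + 7*w^3 + 2*w^2 - 64*w - 96) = (w + 2)^2*(w + 4)*(w^3 + 3*w^2 - 10*w - 24) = (w - 3)*(w + 2)^2*(w + 4)*(w^2 + 6*w + 8) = (w - 3)*(w + 2)^3*(w + 4)*(w + 4)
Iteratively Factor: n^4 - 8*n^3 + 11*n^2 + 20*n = (n - 5)*(n^3 - 3*n^2 - 4*n) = (n - 5)*(n - 4)*(n^2 + n) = n*(n - 5)*(n - 4)*(n + 1)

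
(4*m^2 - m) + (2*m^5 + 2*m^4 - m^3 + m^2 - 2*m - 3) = 2*m^5 + 2*m^4 - m^3 + 5*m^2 - 3*m - 3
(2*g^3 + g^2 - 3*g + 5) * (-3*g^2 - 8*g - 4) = -6*g^5 - 19*g^4 - 7*g^3 + 5*g^2 - 28*g - 20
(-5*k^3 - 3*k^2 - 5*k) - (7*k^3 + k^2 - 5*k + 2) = -12*k^3 - 4*k^2 - 2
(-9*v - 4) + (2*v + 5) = 1 - 7*v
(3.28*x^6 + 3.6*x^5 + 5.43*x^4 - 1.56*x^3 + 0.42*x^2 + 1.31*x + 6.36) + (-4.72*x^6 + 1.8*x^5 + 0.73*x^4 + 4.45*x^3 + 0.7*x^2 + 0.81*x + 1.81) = -1.44*x^6 + 5.4*x^5 + 6.16*x^4 + 2.89*x^3 + 1.12*x^2 + 2.12*x + 8.17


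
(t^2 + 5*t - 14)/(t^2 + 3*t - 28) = (t - 2)/(t - 4)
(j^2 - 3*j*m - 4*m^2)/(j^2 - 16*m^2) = (j + m)/(j + 4*m)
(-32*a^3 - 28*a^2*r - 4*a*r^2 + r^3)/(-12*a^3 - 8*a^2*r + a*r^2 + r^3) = (-8*a + r)/(-3*a + r)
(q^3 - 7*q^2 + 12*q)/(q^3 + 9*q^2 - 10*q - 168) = q*(q - 3)/(q^2 + 13*q + 42)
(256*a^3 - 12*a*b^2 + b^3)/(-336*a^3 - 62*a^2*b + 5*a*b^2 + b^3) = (-32*a^2 - 4*a*b + b^2)/(42*a^2 + 13*a*b + b^2)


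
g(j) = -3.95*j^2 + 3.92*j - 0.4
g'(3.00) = -19.78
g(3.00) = -24.19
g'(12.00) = -90.88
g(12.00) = -522.16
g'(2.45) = -15.44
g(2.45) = -14.51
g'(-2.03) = 19.96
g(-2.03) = -24.64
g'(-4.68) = 40.89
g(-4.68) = -105.26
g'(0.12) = 2.97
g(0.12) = 0.01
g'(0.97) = -3.74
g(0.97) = -0.31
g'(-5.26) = 45.47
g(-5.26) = -130.31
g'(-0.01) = 4.00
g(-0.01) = -0.44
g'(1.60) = -8.72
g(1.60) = -4.24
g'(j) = 3.92 - 7.9*j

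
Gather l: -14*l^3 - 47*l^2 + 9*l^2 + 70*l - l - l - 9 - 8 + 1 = -14*l^3 - 38*l^2 + 68*l - 16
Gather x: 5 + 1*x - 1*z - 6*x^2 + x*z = -6*x^2 + x*(z + 1) - z + 5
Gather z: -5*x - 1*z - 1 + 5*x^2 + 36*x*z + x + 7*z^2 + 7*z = 5*x^2 - 4*x + 7*z^2 + z*(36*x + 6) - 1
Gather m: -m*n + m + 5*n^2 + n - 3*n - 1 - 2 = m*(1 - n) + 5*n^2 - 2*n - 3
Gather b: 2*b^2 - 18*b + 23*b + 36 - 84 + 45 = 2*b^2 + 5*b - 3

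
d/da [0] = 0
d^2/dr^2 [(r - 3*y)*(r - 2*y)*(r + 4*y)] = 6*r - 2*y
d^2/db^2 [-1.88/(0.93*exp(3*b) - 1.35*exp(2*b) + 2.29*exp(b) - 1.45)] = (-1.88*(2.79*exp(2*b) - 2.7*exp(b) + 2.29)*(5.58*exp(2*b) - 5.4*exp(b) + 4.58)*exp(b) + (15.7356*exp(2*b) - 10.152*exp(b) + 4.3052)*(0.93*exp(3*b) - 1.35*exp(2*b) + 2.29*exp(b) - 1.45))*exp(b)/(0.93*exp(3*b) - 1.35*exp(2*b) + 2.29*exp(b) - 1.45)^3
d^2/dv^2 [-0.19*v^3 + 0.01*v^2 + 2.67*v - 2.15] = 0.02 - 1.14*v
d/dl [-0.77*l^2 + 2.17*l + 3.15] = 2.17 - 1.54*l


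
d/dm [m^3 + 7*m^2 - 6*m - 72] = 3*m^2 + 14*m - 6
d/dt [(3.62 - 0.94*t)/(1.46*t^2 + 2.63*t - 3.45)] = (1.3724*t^2 - 10.5704*t - 6.2776)/(2.1316*t^4 + 7.6796*t^3 - 3.1571*t^2 - 18.147*t + 11.9025)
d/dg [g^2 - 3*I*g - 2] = 2*g - 3*I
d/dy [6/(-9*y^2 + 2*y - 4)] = 12*(9*y - 1)/(9*y^2 - 2*y + 4)^2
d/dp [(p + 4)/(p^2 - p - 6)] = (p^2 - p - (p + 4)*(2*p - 1) - 6)/(-p^2 + p + 6)^2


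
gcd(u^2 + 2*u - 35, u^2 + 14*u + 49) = u + 7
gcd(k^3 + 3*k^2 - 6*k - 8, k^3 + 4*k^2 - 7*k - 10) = k^2 - k - 2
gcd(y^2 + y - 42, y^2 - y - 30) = y - 6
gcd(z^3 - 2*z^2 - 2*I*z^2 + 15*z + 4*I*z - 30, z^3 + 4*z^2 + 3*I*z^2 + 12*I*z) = z + 3*I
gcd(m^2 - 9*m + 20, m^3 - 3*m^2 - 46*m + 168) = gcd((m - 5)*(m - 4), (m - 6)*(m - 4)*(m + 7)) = m - 4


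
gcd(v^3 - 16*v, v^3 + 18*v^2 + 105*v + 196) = v + 4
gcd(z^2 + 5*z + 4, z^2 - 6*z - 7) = z + 1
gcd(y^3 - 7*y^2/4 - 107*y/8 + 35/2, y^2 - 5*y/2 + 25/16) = y - 5/4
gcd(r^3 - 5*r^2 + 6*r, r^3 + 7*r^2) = r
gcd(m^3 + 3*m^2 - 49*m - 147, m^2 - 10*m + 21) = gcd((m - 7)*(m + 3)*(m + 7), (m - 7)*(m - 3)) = m - 7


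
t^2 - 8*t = t*(t - 8)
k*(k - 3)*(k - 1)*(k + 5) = k^4 + k^3 - 17*k^2 + 15*k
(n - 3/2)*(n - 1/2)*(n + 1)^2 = n^4 - 9*n^2/4 - n/2 + 3/4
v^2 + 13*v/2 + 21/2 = (v + 3)*(v + 7/2)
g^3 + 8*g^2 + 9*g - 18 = (g - 1)*(g + 3)*(g + 6)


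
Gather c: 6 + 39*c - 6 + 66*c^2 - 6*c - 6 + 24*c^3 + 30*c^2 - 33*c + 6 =24*c^3 + 96*c^2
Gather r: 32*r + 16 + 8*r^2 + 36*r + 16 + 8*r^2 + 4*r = 16*r^2 + 72*r + 32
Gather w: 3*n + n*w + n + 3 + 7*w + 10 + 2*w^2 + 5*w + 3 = 4*n + 2*w^2 + w*(n + 12) + 16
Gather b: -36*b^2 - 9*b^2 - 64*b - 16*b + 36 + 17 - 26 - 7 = -45*b^2 - 80*b + 20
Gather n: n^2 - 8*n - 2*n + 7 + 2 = n^2 - 10*n + 9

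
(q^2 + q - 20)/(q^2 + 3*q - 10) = (q - 4)/(q - 2)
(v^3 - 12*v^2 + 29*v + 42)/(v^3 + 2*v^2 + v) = (v^2 - 13*v + 42)/(v*(v + 1))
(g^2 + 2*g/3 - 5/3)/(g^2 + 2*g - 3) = (g + 5/3)/(g + 3)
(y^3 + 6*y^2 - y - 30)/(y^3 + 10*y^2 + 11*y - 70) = (y + 3)/(y + 7)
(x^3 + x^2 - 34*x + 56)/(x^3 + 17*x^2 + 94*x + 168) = (x^2 - 6*x + 8)/(x^2 + 10*x + 24)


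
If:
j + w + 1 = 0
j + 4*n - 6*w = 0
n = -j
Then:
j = -2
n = 2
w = 1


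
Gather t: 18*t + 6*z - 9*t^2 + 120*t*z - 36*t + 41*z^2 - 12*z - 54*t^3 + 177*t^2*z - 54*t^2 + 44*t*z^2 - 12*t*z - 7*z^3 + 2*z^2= -54*t^3 + t^2*(177*z - 63) + t*(44*z^2 + 108*z - 18) - 7*z^3 + 43*z^2 - 6*z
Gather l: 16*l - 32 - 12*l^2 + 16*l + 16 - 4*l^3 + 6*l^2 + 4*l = -4*l^3 - 6*l^2 + 36*l - 16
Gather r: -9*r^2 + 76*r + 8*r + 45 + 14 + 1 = -9*r^2 + 84*r + 60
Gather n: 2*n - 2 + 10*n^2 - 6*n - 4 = 10*n^2 - 4*n - 6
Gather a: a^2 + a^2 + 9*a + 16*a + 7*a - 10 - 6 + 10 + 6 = 2*a^2 + 32*a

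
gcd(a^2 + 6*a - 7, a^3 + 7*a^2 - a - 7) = a^2 + 6*a - 7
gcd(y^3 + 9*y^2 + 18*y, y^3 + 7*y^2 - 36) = y^2 + 9*y + 18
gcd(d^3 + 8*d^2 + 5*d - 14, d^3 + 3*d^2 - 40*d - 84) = d^2 + 9*d + 14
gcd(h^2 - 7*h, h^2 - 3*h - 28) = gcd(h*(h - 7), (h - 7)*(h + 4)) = h - 7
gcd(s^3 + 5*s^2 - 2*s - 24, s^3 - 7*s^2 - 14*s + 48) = s^2 + s - 6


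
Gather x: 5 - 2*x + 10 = 15 - 2*x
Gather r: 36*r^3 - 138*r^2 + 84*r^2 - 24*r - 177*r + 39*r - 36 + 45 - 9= 36*r^3 - 54*r^2 - 162*r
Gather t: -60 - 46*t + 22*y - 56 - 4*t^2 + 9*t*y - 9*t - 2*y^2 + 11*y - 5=-4*t^2 + t*(9*y - 55) - 2*y^2 + 33*y - 121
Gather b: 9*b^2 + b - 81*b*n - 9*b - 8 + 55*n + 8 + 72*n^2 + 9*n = 9*b^2 + b*(-81*n - 8) + 72*n^2 + 64*n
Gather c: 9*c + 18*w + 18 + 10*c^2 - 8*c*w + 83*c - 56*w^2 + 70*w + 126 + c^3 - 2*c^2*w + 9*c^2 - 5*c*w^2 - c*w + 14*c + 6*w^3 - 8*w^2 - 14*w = c^3 + c^2*(19 - 2*w) + c*(-5*w^2 - 9*w + 106) + 6*w^3 - 64*w^2 + 74*w + 144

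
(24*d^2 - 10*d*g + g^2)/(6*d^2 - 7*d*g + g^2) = (4*d - g)/(d - g)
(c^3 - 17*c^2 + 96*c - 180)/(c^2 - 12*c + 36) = c - 5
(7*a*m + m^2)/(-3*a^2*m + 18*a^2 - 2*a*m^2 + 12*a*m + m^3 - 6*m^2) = m*(-7*a - m)/(3*a^2*m - 18*a^2 + 2*a*m^2 - 12*a*m - m^3 + 6*m^2)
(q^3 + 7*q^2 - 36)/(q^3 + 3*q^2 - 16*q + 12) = (q + 3)/(q - 1)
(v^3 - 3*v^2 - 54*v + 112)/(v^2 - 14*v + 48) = (v^2 + 5*v - 14)/(v - 6)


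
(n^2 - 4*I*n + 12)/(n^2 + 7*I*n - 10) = (n - 6*I)/(n + 5*I)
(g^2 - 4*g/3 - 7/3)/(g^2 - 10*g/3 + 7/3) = (g + 1)/(g - 1)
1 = 1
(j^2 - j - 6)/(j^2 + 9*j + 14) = (j - 3)/(j + 7)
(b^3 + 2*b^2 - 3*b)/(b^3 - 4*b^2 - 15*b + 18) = b/(b - 6)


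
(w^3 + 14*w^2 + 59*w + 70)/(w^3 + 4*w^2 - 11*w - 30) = (w + 7)/(w - 3)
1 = 1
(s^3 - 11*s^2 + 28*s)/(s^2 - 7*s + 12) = s*(s - 7)/(s - 3)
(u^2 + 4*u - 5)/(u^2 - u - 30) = (u - 1)/(u - 6)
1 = 1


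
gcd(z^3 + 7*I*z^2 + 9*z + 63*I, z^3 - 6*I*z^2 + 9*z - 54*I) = z^2 + 9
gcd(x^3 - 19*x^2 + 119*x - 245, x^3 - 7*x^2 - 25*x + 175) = x^2 - 12*x + 35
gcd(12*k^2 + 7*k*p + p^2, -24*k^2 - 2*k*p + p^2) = 4*k + p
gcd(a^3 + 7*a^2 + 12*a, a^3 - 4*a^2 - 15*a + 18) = a + 3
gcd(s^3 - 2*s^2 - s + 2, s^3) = 1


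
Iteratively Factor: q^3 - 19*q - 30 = (q + 3)*(q^2 - 3*q - 10) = (q - 5)*(q + 3)*(q + 2)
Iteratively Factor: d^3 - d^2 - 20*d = (d - 5)*(d^2 + 4*d) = (d - 5)*(d + 4)*(d)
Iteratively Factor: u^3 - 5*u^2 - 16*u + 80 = (u - 4)*(u^2 - u - 20) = (u - 5)*(u - 4)*(u + 4)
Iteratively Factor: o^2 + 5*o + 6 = (o + 3)*(o + 2)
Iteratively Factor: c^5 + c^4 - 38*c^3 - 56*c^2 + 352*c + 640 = (c + 4)*(c^4 - 3*c^3 - 26*c^2 + 48*c + 160) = (c + 4)^2*(c^3 - 7*c^2 + 2*c + 40) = (c + 2)*(c + 4)^2*(c^2 - 9*c + 20) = (c - 5)*(c + 2)*(c + 4)^2*(c - 4)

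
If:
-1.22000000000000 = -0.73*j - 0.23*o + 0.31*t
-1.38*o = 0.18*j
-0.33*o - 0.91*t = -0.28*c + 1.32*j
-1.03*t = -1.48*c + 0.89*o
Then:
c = -1.30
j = 0.97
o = -0.13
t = -1.75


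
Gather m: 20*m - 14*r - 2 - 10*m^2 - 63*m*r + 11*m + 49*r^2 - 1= -10*m^2 + m*(31 - 63*r) + 49*r^2 - 14*r - 3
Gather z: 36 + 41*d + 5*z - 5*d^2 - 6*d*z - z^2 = -5*d^2 + 41*d - z^2 + z*(5 - 6*d) + 36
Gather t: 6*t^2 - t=6*t^2 - t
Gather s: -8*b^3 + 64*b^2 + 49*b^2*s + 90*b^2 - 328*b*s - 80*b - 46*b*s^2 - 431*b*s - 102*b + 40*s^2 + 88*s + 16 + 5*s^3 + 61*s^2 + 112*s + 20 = -8*b^3 + 154*b^2 - 182*b + 5*s^3 + s^2*(101 - 46*b) + s*(49*b^2 - 759*b + 200) + 36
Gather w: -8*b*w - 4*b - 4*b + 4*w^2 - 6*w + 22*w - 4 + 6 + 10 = -8*b + 4*w^2 + w*(16 - 8*b) + 12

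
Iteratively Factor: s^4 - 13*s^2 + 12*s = (s - 3)*(s^3 + 3*s^2 - 4*s) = (s - 3)*(s + 4)*(s^2 - s) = (s - 3)*(s - 1)*(s + 4)*(s)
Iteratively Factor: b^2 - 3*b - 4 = (b - 4)*(b + 1)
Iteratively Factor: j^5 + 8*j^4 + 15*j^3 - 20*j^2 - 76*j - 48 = (j + 3)*(j^4 + 5*j^3 - 20*j - 16) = (j + 1)*(j + 3)*(j^3 + 4*j^2 - 4*j - 16) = (j + 1)*(j + 3)*(j + 4)*(j^2 - 4) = (j - 2)*(j + 1)*(j + 3)*(j + 4)*(j + 2)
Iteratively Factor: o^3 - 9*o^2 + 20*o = (o - 5)*(o^2 - 4*o) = (o - 5)*(o - 4)*(o)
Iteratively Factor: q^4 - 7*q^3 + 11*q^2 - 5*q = (q - 1)*(q^3 - 6*q^2 + 5*q) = q*(q - 1)*(q^2 - 6*q + 5) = q*(q - 1)^2*(q - 5)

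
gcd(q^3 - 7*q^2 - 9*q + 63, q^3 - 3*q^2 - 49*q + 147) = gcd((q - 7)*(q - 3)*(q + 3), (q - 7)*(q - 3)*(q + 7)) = q^2 - 10*q + 21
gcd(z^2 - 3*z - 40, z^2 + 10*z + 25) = z + 5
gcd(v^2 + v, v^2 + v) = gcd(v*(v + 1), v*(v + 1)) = v^2 + v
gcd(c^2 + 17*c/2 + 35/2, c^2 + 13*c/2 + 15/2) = c + 5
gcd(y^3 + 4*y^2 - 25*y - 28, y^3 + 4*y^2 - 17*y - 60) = y - 4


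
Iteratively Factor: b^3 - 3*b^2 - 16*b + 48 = (b - 3)*(b^2 - 16) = (b - 3)*(b + 4)*(b - 4)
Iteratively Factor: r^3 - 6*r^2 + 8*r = (r - 4)*(r^2 - 2*r) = (r - 4)*(r - 2)*(r)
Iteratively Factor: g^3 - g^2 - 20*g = (g + 4)*(g^2 - 5*g) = g*(g + 4)*(g - 5)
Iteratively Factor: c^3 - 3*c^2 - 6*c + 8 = (c - 4)*(c^2 + c - 2) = (c - 4)*(c + 2)*(c - 1)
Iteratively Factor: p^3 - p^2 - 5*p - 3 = (p + 1)*(p^2 - 2*p - 3) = (p + 1)^2*(p - 3)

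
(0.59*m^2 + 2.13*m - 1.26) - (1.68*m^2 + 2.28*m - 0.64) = -1.09*m^2 - 0.15*m - 0.62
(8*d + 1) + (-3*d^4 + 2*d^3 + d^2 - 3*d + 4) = -3*d^4 + 2*d^3 + d^2 + 5*d + 5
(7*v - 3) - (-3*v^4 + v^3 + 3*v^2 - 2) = 3*v^4 - v^3 - 3*v^2 + 7*v - 1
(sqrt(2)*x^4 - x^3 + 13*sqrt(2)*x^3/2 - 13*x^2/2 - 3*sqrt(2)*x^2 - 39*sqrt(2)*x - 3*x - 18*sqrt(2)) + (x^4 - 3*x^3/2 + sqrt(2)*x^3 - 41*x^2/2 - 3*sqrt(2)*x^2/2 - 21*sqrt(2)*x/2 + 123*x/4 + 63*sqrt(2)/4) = x^4 + sqrt(2)*x^4 - 5*x^3/2 + 15*sqrt(2)*x^3/2 - 27*x^2 - 9*sqrt(2)*x^2/2 - 99*sqrt(2)*x/2 + 111*x/4 - 9*sqrt(2)/4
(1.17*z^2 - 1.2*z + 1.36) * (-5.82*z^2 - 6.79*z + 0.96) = -6.8094*z^4 - 0.960299999999999*z^3 + 1.356*z^2 - 10.3864*z + 1.3056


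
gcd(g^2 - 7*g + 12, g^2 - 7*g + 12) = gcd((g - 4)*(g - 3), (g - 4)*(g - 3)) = g^2 - 7*g + 12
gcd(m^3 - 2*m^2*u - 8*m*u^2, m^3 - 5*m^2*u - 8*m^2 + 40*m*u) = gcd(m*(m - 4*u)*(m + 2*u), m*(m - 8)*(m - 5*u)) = m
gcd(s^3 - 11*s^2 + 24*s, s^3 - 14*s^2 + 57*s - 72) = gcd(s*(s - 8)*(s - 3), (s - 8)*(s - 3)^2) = s^2 - 11*s + 24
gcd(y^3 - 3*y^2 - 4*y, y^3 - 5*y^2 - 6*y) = y^2 + y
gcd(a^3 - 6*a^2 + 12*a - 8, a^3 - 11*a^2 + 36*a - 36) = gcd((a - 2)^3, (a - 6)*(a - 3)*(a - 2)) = a - 2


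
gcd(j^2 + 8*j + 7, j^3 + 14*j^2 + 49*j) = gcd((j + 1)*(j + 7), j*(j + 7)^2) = j + 7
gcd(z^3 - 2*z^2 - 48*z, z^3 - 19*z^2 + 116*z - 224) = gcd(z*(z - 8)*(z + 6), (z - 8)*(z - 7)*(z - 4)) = z - 8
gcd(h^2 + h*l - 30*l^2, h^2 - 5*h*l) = h - 5*l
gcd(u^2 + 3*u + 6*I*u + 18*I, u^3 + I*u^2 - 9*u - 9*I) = u + 3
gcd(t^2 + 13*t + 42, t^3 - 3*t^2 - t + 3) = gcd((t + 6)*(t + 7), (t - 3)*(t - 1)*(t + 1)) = 1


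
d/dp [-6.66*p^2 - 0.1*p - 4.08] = -13.32*p - 0.1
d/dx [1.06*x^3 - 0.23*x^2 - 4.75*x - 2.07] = 3.18*x^2 - 0.46*x - 4.75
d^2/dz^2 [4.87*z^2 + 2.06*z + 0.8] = 9.74000000000000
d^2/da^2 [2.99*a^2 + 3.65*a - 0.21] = 5.98000000000000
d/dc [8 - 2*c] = -2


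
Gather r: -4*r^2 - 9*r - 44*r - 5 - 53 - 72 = -4*r^2 - 53*r - 130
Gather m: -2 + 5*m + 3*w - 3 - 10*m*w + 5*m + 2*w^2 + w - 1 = m*(10 - 10*w) + 2*w^2 + 4*w - 6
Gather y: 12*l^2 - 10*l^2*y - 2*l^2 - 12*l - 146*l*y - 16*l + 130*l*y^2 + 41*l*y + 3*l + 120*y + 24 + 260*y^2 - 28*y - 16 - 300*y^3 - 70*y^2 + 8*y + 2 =10*l^2 - 25*l - 300*y^3 + y^2*(130*l + 190) + y*(-10*l^2 - 105*l + 100) + 10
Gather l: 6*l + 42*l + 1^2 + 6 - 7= 48*l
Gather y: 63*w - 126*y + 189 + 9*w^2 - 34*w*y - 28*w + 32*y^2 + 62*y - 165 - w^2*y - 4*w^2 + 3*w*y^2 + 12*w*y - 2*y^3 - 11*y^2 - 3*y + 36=5*w^2 + 35*w - 2*y^3 + y^2*(3*w + 21) + y*(-w^2 - 22*w - 67) + 60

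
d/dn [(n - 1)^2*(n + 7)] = (n - 1)*(3*n + 13)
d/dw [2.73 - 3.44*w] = -3.44000000000000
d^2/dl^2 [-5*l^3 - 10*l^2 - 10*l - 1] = -30*l - 20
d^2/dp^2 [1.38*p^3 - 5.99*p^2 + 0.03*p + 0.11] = 8.28*p - 11.98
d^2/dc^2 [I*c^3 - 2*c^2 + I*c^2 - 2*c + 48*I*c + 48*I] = 6*I*c - 4 + 2*I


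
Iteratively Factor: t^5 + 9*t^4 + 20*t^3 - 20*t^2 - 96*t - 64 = (t + 4)*(t^4 + 5*t^3 - 20*t - 16) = (t + 4)^2*(t^3 + t^2 - 4*t - 4) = (t - 2)*(t + 4)^2*(t^2 + 3*t + 2) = (t - 2)*(t + 2)*(t + 4)^2*(t + 1)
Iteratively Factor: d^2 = (d)*(d)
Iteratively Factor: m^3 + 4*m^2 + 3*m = (m)*(m^2 + 4*m + 3) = m*(m + 3)*(m + 1)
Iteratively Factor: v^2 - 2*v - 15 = (v - 5)*(v + 3)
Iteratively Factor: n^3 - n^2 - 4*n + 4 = (n - 1)*(n^2 - 4) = (n - 1)*(n + 2)*(n - 2)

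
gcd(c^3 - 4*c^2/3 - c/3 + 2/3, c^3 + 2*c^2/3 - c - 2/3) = c^2 - c/3 - 2/3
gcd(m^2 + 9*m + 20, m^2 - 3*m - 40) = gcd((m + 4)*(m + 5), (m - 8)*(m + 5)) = m + 5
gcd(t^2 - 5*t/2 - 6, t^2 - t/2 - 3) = t + 3/2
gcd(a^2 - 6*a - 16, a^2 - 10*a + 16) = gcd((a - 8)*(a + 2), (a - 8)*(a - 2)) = a - 8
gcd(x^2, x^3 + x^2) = x^2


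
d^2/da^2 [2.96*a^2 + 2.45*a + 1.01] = 5.92000000000000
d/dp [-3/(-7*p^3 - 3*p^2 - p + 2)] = 3*(-21*p^2 - 6*p - 1)/(7*p^3 + 3*p^2 + p - 2)^2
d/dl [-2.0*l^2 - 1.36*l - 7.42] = -4.0*l - 1.36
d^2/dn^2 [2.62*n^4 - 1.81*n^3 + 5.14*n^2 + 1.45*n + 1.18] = 31.44*n^2 - 10.86*n + 10.28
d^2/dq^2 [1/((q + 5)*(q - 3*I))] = 2*((q + 5)^2 + (q + 5)*(q - 3*I) + (q - 3*I)^2)/((q + 5)^3*(q - 3*I)^3)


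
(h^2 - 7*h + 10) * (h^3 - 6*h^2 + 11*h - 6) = h^5 - 13*h^4 + 63*h^3 - 143*h^2 + 152*h - 60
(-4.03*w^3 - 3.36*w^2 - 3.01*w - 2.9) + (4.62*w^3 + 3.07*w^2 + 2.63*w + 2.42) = 0.59*w^3 - 0.29*w^2 - 0.38*w - 0.48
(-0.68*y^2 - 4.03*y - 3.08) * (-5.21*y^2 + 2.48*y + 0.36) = 3.5428*y^4 + 19.3099*y^3 + 5.8076*y^2 - 9.0892*y - 1.1088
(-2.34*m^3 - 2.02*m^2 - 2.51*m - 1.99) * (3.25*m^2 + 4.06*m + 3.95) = -7.605*m^5 - 16.0654*m^4 - 25.6017*m^3 - 24.6371*m^2 - 17.9939*m - 7.8605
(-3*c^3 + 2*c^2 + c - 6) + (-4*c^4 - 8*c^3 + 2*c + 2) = -4*c^4 - 11*c^3 + 2*c^2 + 3*c - 4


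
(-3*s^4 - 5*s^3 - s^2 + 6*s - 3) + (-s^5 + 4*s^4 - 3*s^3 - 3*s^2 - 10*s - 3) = -s^5 + s^4 - 8*s^3 - 4*s^2 - 4*s - 6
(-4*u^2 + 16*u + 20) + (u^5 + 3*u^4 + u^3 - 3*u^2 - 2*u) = u^5 + 3*u^4 + u^3 - 7*u^2 + 14*u + 20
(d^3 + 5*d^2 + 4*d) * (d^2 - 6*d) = d^5 - d^4 - 26*d^3 - 24*d^2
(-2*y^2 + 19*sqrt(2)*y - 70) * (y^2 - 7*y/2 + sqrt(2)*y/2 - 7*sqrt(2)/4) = -2*y^4 + 7*y^3 + 18*sqrt(2)*y^3 - 63*sqrt(2)*y^2 - 51*y^2 - 35*sqrt(2)*y + 357*y/2 + 245*sqrt(2)/2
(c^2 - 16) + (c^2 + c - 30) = 2*c^2 + c - 46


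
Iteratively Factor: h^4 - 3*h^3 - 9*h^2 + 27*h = (h)*(h^3 - 3*h^2 - 9*h + 27) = h*(h + 3)*(h^2 - 6*h + 9) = h*(h - 3)*(h + 3)*(h - 3)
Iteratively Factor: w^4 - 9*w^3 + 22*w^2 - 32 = (w - 4)*(w^3 - 5*w^2 + 2*w + 8) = (w - 4)*(w + 1)*(w^2 - 6*w + 8) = (w - 4)*(w - 2)*(w + 1)*(w - 4)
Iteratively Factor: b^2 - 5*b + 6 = (b - 2)*(b - 3)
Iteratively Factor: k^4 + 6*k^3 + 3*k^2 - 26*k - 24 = (k - 2)*(k^3 + 8*k^2 + 19*k + 12) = (k - 2)*(k + 4)*(k^2 + 4*k + 3) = (k - 2)*(k + 3)*(k + 4)*(k + 1)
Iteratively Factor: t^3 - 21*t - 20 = (t + 1)*(t^2 - t - 20) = (t - 5)*(t + 1)*(t + 4)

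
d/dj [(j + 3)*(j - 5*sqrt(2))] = 2*j - 5*sqrt(2) + 3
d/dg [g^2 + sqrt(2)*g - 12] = 2*g + sqrt(2)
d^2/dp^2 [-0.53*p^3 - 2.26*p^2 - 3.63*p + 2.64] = -3.18*p - 4.52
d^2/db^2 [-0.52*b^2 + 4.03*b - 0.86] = -1.04000000000000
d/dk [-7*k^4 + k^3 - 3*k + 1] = -28*k^3 + 3*k^2 - 3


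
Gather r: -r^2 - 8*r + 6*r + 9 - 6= -r^2 - 2*r + 3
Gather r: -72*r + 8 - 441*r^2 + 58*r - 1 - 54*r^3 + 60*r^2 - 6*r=-54*r^3 - 381*r^2 - 20*r + 7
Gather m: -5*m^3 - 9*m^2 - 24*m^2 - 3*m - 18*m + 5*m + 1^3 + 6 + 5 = -5*m^3 - 33*m^2 - 16*m + 12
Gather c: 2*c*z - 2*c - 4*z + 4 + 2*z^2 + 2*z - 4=c*(2*z - 2) + 2*z^2 - 2*z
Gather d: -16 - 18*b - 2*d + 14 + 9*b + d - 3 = -9*b - d - 5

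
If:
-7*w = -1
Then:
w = 1/7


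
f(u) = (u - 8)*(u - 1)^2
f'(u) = (u - 8)*(2*u - 2) + (u - 1)^2 = (u - 1)*(3*u - 17)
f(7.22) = -30.18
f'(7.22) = 28.99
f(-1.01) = -36.40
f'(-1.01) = 40.26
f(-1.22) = -45.44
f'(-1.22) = 45.87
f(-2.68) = -144.63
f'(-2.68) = 92.15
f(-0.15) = -10.78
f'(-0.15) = 20.07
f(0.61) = -1.12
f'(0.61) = 5.92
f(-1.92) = -84.58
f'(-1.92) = 66.46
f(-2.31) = -112.96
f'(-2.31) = 79.21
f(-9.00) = -1700.00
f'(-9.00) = 440.00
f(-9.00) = -1700.00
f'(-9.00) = 440.00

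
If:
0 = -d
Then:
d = 0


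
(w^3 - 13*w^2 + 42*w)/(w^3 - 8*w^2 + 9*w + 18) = w*(w - 7)/(w^2 - 2*w - 3)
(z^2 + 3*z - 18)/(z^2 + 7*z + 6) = (z - 3)/(z + 1)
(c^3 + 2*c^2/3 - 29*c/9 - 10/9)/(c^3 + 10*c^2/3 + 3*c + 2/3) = (c - 5/3)/(c + 1)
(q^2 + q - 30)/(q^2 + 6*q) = (q - 5)/q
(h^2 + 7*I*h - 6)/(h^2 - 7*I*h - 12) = (-h^2 - 7*I*h + 6)/(-h^2 + 7*I*h + 12)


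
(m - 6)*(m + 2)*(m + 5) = m^3 + m^2 - 32*m - 60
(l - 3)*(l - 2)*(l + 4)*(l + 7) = l^4 + 6*l^3 - 21*l^2 - 74*l + 168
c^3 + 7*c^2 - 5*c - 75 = (c - 3)*(c + 5)^2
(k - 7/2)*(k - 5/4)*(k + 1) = k^3 - 15*k^2/4 - 3*k/8 + 35/8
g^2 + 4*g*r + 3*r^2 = (g + r)*(g + 3*r)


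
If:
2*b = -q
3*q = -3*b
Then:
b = 0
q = 0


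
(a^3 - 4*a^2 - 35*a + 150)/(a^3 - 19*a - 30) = (a^2 + a - 30)/(a^2 + 5*a + 6)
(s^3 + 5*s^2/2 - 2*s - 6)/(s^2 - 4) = (s^2 + s/2 - 3)/(s - 2)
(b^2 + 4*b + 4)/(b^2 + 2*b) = (b + 2)/b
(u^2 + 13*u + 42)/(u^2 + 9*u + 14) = (u + 6)/(u + 2)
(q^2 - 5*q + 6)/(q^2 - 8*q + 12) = (q - 3)/(q - 6)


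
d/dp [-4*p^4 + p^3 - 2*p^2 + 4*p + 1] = -16*p^3 + 3*p^2 - 4*p + 4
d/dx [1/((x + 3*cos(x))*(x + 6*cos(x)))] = (9*x*sin(x) - 2*x + 18*sin(2*x) - 9*cos(x))/((x + 3*cos(x))^2*(x + 6*cos(x))^2)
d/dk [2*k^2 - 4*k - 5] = 4*k - 4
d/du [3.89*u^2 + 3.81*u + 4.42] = 7.78*u + 3.81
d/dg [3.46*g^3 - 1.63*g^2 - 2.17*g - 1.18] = 10.38*g^2 - 3.26*g - 2.17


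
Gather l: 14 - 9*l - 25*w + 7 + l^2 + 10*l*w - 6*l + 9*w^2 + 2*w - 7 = l^2 + l*(10*w - 15) + 9*w^2 - 23*w + 14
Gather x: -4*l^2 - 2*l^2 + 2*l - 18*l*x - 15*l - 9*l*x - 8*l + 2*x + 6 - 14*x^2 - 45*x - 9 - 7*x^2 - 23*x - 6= -6*l^2 - 21*l - 21*x^2 + x*(-27*l - 66) - 9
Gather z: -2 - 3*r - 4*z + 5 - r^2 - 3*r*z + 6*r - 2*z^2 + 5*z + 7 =-r^2 + 3*r - 2*z^2 + z*(1 - 3*r) + 10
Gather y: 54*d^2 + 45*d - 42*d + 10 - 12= 54*d^2 + 3*d - 2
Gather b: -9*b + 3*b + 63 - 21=42 - 6*b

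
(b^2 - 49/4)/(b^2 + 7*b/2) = (b - 7/2)/b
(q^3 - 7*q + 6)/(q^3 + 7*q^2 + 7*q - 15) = (q - 2)/(q + 5)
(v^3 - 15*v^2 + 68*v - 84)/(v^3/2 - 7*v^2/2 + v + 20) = 2*(v^3 - 15*v^2 + 68*v - 84)/(v^3 - 7*v^2 + 2*v + 40)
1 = 1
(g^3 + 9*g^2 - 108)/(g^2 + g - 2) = (g^3 + 9*g^2 - 108)/(g^2 + g - 2)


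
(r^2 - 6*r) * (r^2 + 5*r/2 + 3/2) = r^4 - 7*r^3/2 - 27*r^2/2 - 9*r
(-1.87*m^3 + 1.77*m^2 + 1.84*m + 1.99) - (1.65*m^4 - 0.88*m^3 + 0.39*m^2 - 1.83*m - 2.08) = -1.65*m^4 - 0.99*m^3 + 1.38*m^2 + 3.67*m + 4.07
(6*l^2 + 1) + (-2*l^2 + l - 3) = 4*l^2 + l - 2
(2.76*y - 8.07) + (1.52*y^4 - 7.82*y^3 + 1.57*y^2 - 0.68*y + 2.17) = 1.52*y^4 - 7.82*y^3 + 1.57*y^2 + 2.08*y - 5.9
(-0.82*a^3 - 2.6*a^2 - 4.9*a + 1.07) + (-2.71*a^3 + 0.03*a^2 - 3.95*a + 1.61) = -3.53*a^3 - 2.57*a^2 - 8.85*a + 2.68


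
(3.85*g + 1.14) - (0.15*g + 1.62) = 3.7*g - 0.48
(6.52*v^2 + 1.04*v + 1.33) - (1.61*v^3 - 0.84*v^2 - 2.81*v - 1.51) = -1.61*v^3 + 7.36*v^2 + 3.85*v + 2.84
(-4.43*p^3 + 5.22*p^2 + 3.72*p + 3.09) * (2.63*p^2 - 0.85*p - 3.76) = -11.6509*p^5 + 17.4941*p^4 + 22.0034*p^3 - 14.6625*p^2 - 16.6137*p - 11.6184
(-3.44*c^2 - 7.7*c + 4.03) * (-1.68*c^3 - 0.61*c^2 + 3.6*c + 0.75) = 5.7792*c^5 + 15.0344*c^4 - 14.4574*c^3 - 32.7583*c^2 + 8.733*c + 3.0225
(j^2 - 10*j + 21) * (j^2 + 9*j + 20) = j^4 - j^3 - 49*j^2 - 11*j + 420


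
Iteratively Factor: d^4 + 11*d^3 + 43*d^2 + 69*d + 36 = (d + 3)*(d^3 + 8*d^2 + 19*d + 12) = (d + 3)*(d + 4)*(d^2 + 4*d + 3) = (d + 1)*(d + 3)*(d + 4)*(d + 3)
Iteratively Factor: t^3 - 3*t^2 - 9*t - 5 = (t + 1)*(t^2 - 4*t - 5) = (t - 5)*(t + 1)*(t + 1)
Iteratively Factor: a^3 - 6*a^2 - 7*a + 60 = (a - 5)*(a^2 - a - 12) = (a - 5)*(a - 4)*(a + 3)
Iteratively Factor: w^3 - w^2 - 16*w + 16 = (w + 4)*(w^2 - 5*w + 4) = (w - 1)*(w + 4)*(w - 4)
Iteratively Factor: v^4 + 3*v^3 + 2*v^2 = (v)*(v^3 + 3*v^2 + 2*v) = v*(v + 1)*(v^2 + 2*v) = v*(v + 1)*(v + 2)*(v)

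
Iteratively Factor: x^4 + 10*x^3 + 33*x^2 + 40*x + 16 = (x + 1)*(x^3 + 9*x^2 + 24*x + 16) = (x + 1)^2*(x^2 + 8*x + 16) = (x + 1)^2*(x + 4)*(x + 4)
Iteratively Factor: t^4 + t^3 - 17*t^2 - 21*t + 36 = (t + 3)*(t^3 - 2*t^2 - 11*t + 12) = (t - 1)*(t + 3)*(t^2 - t - 12) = (t - 1)*(t + 3)^2*(t - 4)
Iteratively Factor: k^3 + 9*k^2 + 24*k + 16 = (k + 4)*(k^2 + 5*k + 4) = (k + 4)^2*(k + 1)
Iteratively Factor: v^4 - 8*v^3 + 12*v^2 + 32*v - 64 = (v - 4)*(v^3 - 4*v^2 - 4*v + 16) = (v - 4)*(v - 2)*(v^2 - 2*v - 8) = (v - 4)*(v - 2)*(v + 2)*(v - 4)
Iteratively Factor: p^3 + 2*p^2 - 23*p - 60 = (p + 3)*(p^2 - p - 20) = (p - 5)*(p + 3)*(p + 4)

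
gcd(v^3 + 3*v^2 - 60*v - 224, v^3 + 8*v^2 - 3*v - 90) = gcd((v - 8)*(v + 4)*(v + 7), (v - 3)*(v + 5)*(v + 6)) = 1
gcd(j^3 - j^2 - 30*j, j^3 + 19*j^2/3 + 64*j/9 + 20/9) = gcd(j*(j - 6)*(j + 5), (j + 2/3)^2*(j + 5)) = j + 5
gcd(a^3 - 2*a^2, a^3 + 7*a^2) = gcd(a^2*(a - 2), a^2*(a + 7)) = a^2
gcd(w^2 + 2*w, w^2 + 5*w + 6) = w + 2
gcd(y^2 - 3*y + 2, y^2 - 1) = y - 1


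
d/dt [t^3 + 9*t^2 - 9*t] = 3*t^2 + 18*t - 9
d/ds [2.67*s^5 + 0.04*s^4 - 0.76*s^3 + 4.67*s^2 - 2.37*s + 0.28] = 13.35*s^4 + 0.16*s^3 - 2.28*s^2 + 9.34*s - 2.37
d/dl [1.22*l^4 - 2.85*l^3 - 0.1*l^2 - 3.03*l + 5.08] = 4.88*l^3 - 8.55*l^2 - 0.2*l - 3.03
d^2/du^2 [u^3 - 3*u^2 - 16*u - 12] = 6*u - 6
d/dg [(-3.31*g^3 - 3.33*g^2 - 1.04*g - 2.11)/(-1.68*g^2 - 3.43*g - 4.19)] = (5.5608*g^4 + 22.7066*g^3 + 51.2814*g^2 + 20.8158*g - 2.8797)/(2.8224*g^4 + 11.5248*g^3 + 25.8433*g^2 + 28.7434*g + 17.5561)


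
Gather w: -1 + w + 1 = w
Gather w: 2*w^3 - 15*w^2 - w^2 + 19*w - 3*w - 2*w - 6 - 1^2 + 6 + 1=2*w^3 - 16*w^2 + 14*w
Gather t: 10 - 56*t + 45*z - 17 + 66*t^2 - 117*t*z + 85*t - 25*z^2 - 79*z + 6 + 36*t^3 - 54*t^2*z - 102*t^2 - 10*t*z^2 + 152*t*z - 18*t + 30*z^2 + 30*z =36*t^3 + t^2*(-54*z - 36) + t*(-10*z^2 + 35*z + 11) + 5*z^2 - 4*z - 1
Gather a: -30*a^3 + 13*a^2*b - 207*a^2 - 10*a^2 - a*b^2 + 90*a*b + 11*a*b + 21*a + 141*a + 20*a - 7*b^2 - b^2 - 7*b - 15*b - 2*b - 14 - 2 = -30*a^3 + a^2*(13*b - 217) + a*(-b^2 + 101*b + 182) - 8*b^2 - 24*b - 16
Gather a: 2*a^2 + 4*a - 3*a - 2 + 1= 2*a^2 + a - 1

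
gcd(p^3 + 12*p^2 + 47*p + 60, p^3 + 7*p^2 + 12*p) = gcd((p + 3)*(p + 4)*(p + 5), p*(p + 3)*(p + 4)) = p^2 + 7*p + 12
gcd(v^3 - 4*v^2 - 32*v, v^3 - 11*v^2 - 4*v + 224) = v^2 - 4*v - 32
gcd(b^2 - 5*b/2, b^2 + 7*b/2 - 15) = b - 5/2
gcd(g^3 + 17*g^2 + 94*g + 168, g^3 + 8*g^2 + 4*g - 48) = g^2 + 10*g + 24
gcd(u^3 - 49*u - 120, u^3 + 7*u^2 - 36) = u + 3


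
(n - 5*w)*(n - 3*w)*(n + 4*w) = n^3 - 4*n^2*w - 17*n*w^2 + 60*w^3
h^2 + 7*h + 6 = (h + 1)*(h + 6)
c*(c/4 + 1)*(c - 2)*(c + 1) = c^4/4 + 3*c^3/4 - 3*c^2/2 - 2*c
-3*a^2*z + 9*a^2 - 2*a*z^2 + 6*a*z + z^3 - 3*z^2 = (-3*a + z)*(a + z)*(z - 3)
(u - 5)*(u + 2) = u^2 - 3*u - 10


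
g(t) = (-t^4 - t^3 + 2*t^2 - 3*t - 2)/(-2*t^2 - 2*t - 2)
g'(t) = (4*t + 2)*(-t^4 - t^3 + 2*t^2 - 3*t - 2)/(-2*t^2 - 2*t - 2)^2 + (-4*t^3 - 3*t^2 + 4*t - 3)/(-2*t^2 - 2*t - 2) = (t^5 + 2*t^4 + 3*t^3 - t^2 - 4*t + 1/2)/(t^4 + 2*t^3 + 3*t^2 + 2*t + 1)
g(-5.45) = 12.80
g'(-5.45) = -5.55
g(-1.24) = -1.67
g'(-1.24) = -0.00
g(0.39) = 0.96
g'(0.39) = -0.41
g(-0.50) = -0.04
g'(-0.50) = 3.50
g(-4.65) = 8.67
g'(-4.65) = -4.78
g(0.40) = 0.95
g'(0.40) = -0.41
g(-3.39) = 3.40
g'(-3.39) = -3.60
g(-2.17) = -0.28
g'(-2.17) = -2.39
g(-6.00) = 16.00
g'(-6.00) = -6.08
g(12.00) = 70.75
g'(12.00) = 11.98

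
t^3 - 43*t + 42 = (t - 6)*(t - 1)*(t + 7)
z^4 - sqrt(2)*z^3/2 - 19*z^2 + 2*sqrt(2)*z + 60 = (z - 2)*(z + 2)*(z - 3*sqrt(2))*(z + 5*sqrt(2)/2)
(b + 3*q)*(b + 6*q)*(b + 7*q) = b^3 + 16*b^2*q + 81*b*q^2 + 126*q^3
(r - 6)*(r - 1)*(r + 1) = r^3 - 6*r^2 - r + 6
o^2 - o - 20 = (o - 5)*(o + 4)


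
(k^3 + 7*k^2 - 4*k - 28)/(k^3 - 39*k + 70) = (k + 2)/(k - 5)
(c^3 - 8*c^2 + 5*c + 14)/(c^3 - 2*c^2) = 1 - 6/c - 7/c^2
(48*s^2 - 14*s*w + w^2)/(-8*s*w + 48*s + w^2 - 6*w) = (-6*s + w)/(w - 6)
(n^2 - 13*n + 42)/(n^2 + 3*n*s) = (n^2 - 13*n + 42)/(n*(n + 3*s))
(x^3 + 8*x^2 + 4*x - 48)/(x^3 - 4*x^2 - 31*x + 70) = (x^2 + 10*x + 24)/(x^2 - 2*x - 35)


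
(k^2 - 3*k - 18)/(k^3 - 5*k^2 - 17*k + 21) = (k - 6)/(k^2 - 8*k + 7)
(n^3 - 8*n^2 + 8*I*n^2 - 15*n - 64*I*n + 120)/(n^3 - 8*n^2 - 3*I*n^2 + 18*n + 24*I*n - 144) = (n + 5*I)/(n - 6*I)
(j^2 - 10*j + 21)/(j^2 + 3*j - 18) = (j - 7)/(j + 6)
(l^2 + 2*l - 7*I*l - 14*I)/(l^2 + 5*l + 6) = (l - 7*I)/(l + 3)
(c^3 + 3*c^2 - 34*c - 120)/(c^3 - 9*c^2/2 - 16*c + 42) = 2*(c^2 + 9*c + 20)/(2*c^2 + 3*c - 14)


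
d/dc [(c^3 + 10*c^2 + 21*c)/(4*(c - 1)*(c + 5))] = (c^4 + 8*c^3 + 4*c^2 - 100*c - 105)/(4*(c^4 + 8*c^3 + 6*c^2 - 40*c + 25))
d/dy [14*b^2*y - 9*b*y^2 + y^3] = 14*b^2 - 18*b*y + 3*y^2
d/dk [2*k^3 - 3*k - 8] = 6*k^2 - 3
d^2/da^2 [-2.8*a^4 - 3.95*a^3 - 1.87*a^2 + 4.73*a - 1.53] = -33.6*a^2 - 23.7*a - 3.74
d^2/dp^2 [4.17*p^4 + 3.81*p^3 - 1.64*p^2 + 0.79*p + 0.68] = 50.04*p^2 + 22.86*p - 3.28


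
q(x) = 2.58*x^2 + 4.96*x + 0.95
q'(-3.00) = -10.52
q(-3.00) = 9.29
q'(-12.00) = -56.96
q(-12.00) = 312.95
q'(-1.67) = -3.66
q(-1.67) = -0.14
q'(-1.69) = -3.76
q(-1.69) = -0.06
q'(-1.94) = -5.05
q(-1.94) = 1.04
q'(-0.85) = 0.57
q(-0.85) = -1.40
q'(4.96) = 30.55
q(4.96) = 89.02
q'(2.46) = 17.65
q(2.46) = 28.76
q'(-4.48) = -18.16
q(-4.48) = 30.51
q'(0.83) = 9.24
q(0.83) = 6.84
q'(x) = 5.16*x + 4.96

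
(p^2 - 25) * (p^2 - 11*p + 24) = p^4 - 11*p^3 - p^2 + 275*p - 600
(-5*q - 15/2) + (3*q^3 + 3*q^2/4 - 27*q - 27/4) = 3*q^3 + 3*q^2/4 - 32*q - 57/4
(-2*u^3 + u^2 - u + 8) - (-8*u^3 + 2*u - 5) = 6*u^3 + u^2 - 3*u + 13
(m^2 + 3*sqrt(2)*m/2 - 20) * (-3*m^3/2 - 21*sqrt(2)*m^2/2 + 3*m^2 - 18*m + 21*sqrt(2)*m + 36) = -3*m^5/2 - 51*sqrt(2)*m^4/4 + 3*m^4 - 39*m^3/2 + 51*sqrt(2)*m^3/2 + 39*m^2 + 183*sqrt(2)*m^2 - 366*sqrt(2)*m + 360*m - 720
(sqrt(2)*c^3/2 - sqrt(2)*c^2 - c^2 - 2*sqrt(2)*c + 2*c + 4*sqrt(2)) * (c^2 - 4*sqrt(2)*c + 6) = sqrt(2)*c^5/2 - 5*c^4 - sqrt(2)*c^4 + 5*sqrt(2)*c^3 + 10*c^3 - 10*sqrt(2)*c^2 + 10*c^2 - 20*c - 12*sqrt(2)*c + 24*sqrt(2)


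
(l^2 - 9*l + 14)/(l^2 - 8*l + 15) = (l^2 - 9*l + 14)/(l^2 - 8*l + 15)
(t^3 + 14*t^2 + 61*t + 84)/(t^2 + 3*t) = t + 11 + 28/t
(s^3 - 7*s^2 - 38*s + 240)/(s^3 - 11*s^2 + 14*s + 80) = (s + 6)/(s + 2)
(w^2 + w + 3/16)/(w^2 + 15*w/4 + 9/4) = (w + 1/4)/(w + 3)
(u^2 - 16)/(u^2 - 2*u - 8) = (u + 4)/(u + 2)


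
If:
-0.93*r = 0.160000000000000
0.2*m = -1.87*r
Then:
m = 1.61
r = -0.17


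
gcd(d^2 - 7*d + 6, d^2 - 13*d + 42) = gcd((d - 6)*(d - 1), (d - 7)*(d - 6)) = d - 6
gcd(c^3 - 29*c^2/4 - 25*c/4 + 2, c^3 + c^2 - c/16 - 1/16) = c^2 + 3*c/4 - 1/4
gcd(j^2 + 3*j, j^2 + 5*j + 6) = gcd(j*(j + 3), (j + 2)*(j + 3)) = j + 3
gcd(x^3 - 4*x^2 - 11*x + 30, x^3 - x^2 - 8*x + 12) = x^2 + x - 6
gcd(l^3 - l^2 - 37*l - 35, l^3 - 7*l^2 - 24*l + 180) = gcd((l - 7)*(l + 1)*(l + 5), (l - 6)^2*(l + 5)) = l + 5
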